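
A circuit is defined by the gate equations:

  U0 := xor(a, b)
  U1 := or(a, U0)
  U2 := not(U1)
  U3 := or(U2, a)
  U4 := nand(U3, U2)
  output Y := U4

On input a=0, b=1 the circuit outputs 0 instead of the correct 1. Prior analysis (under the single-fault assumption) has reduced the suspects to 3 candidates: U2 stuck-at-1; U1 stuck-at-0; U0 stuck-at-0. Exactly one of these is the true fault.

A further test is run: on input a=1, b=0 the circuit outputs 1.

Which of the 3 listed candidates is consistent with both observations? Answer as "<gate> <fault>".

Evaluate each candidate on input a=1, b=0:
  U2 stuck-at-1: U0=1, U1=1, U2=1 [stuck-at-1], U3=1, U4=0 → 0 — eliminated
  U1 stuck-at-0: U0=1, U1=0 [stuck-at-0], U2=1, U3=1, U4=0 → 0 — eliminated
  U0 stuck-at-0: U0=0 [stuck-at-0], U1=1, U2=0, U3=1, U4=1 → 1 — matches
Only U0 stuck-at-0 reproduces the observed 1.

U0 stuck-at-0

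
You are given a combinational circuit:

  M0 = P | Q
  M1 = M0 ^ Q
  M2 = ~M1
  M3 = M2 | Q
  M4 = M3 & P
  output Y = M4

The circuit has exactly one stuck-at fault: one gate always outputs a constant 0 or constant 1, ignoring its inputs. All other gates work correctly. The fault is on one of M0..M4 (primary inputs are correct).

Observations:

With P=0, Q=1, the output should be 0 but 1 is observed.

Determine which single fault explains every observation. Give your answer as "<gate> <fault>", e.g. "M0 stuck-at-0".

Fault-free values for test 1 (P=0, Q=1): M0=1, M1=0, M2=1, M3=1, M4=0, giving Y=0. Observed 1.
Test 1: faults giving observed 1 are {M4 stuck-at-1}.
Only M4 stuck-at-1 is consistent with every test.

M4 stuck-at-1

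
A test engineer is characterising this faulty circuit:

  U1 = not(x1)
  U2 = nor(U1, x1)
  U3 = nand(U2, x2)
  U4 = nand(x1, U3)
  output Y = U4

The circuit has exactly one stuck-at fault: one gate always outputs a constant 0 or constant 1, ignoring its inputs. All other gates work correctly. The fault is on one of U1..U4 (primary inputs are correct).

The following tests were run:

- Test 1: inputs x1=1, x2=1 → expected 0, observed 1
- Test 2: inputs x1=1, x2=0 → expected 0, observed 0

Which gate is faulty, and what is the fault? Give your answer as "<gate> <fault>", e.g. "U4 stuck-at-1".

U2 stuck-at-1

Fault-free values for test 1 (x1=1, x2=1): U1=0, U2=0, U3=1, U4=0, giving Y=0. Observed 1.
Test 1: faults giving observed 1 are {U2 stuck-at-1, U3 stuck-at-0, U4 stuck-at-1}.
Test 2 (x1=1, x2=0): fault-free U1=0, U2=0, U3=1, U4=0 → 0; observed 0. Eliminates U3 stuck-at-0, U4 stuck-at-1.
Only U2 stuck-at-1 is consistent with every test.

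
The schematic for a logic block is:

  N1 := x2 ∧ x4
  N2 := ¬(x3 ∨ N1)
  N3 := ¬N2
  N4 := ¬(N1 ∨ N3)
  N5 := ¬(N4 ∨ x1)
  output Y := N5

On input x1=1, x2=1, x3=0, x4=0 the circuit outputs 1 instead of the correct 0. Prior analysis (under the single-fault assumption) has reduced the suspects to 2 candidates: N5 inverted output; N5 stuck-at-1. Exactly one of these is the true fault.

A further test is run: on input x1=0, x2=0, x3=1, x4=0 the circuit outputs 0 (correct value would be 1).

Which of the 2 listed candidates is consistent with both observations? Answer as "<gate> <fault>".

N5 inverted output

Evaluate each candidate on input x1=0, x2=0, x3=1, x4=0:
  N5 inverted output: N1=0, N2=0, N3=1, N4=0, N5=0 [inverted output] → 0 — matches
  N5 stuck-at-1: N1=0, N2=0, N3=1, N4=0, N5=1 [stuck-at-1] → 1 — eliminated
Only N5 inverted output reproduces the observed 0.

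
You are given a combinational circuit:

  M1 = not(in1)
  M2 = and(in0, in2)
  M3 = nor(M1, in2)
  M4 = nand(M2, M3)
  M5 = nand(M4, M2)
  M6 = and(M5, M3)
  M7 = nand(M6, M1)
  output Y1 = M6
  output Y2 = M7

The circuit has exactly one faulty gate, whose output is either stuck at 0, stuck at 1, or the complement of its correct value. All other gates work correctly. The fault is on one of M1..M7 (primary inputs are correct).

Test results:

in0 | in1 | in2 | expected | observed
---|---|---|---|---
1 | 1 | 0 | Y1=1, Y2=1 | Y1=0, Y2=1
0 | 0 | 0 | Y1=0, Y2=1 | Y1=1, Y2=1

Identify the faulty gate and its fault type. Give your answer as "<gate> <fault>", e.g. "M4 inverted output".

M1 inverted output

Fault-free values for test 1 (in0=1, in1=1, in2=0): M1=0, M2=0, M3=1, M4=1, M5=1, M6=1, M7=1, giving Y1=1, Y2=1. Observed Y1=0, Y2=1.
Test 1: faults giving observed Y1=0, Y2=1 are {M1 stuck-at-1, M1 inverted output, M3 stuck-at-0, M3 inverted output, M5 stuck-at-0, M5 inverted output, M6 stuck-at-0, M6 inverted output}.
Test 2 (in0=0, in1=0, in2=0): fault-free M1=1, M2=0, M3=0, M4=1, M5=1, M6=0, M7=1 → Y1=0, Y2=1; observed Y1=1, Y2=1. Eliminates M1 stuck-at-1, M3 stuck-at-0, M3 inverted output, M5 stuck-at-0, M5 inverted output, M6 stuck-at-0, M6 inverted output.
Only M1 inverted output is consistent with every test.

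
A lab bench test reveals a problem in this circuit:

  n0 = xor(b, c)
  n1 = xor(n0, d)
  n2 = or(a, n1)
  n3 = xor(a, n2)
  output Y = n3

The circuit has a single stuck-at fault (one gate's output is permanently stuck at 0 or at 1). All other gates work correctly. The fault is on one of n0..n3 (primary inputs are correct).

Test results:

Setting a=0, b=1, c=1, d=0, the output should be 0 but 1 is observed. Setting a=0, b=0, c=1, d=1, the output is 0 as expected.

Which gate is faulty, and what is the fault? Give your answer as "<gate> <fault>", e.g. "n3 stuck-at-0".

n0 stuck-at-1

Fault-free values for test 1 (a=0, b=1, c=1, d=0): n0=0, n1=0, n2=0, n3=0, giving Y=0. Observed 1.
Test 1: faults giving observed 1 are {n0 stuck-at-1, n1 stuck-at-1, n2 stuck-at-1, n3 stuck-at-1}.
Test 2 (a=0, b=0, c=1, d=1): fault-free n0=1, n1=0, n2=0, n3=0 → 0; observed 0. Eliminates n1 stuck-at-1, n2 stuck-at-1, n3 stuck-at-1.
Only n0 stuck-at-1 is consistent with every test.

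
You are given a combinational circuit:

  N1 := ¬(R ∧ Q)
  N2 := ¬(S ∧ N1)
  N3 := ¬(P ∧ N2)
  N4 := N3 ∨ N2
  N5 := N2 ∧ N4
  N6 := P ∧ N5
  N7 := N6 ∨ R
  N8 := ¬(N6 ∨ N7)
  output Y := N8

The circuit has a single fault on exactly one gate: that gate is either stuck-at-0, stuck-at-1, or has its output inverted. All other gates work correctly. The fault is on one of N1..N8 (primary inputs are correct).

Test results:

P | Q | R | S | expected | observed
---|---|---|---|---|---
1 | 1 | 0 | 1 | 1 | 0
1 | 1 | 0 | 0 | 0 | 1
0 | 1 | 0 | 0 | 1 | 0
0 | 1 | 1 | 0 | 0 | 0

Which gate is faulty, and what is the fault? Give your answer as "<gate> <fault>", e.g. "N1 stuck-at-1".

Fault-free values for test 1 (P=1, Q=1, R=0, S=1): N1=1, N2=0, N3=1, N4=1, N5=0, N6=0, N7=0, N8=1, giving Y=1. Observed 0.
Test 1: faults giving observed 0 are {N1 stuck-at-0, N1 inverted output, N2 stuck-at-1, N2 inverted output, N5 stuck-at-1, N5 inverted output, N6 stuck-at-1, N6 inverted output, N7 stuck-at-1, N7 inverted output, N8 stuck-at-0, N8 inverted output}.
Test 2 (P=1, Q=1, R=0, S=0): fault-free N1=1, N2=1, N3=0, N4=1, N5=1, N6=1, N7=1, N8=0 → 0; observed 1. Eliminates N1 stuck-at-0, N1 inverted output, N2 stuck-at-1, N5 stuck-at-1, N6 stuck-at-1, N7 stuck-at-1, N7 inverted output, N8 stuck-at-0.
Test 3 (P=0, Q=1, R=0, S=0): fault-free N1=1, N2=1, N3=1, N4=1, N5=1, N6=0, N7=0, N8=1 → 1; observed 0. Eliminates N2 inverted output, N5 inverted output.
Test 4 (P=0, Q=1, R=1, S=0): fault-free N1=0, N2=1, N3=1, N4=1, N5=1, N6=0, N7=1, N8=0 → 0; observed 0. Eliminates N8 inverted output.
Only N6 inverted output is consistent with every test.

N6 inverted output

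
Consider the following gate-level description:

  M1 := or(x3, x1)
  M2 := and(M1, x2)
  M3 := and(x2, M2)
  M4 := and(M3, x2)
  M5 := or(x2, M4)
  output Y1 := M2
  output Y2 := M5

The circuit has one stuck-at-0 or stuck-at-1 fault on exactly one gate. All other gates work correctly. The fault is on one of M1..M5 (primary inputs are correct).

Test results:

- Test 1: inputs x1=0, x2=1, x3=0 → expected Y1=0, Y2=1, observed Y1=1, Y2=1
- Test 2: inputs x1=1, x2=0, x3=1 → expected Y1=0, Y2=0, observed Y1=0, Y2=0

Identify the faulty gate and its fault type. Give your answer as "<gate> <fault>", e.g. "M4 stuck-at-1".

M1 stuck-at-1

Fault-free values for test 1 (x1=0, x2=1, x3=0): M1=0, M2=0, M3=0, M4=0, M5=1, giving Y1=0, Y2=1. Observed Y1=1, Y2=1.
Test 1: faults giving observed Y1=1, Y2=1 are {M1 stuck-at-1, M2 stuck-at-1}.
Test 2 (x1=1, x2=0, x3=1): fault-free M1=1, M2=0, M3=0, M4=0, M5=0 → Y1=0, Y2=0; observed Y1=0, Y2=0. Eliminates M2 stuck-at-1.
Only M1 stuck-at-1 is consistent with every test.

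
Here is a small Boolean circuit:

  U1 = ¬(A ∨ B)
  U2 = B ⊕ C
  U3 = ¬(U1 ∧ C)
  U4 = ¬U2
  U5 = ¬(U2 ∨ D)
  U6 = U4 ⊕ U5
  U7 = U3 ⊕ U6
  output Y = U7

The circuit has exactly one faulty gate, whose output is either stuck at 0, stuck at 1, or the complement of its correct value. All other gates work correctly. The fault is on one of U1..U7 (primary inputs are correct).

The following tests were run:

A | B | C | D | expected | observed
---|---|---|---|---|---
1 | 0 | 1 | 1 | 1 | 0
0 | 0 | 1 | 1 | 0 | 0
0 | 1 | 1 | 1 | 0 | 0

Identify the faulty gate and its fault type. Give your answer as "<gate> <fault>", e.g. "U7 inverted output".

Fault-free values for test 1 (A=1, B=0, C=1, D=1): U1=0, U2=1, U3=1, U4=0, U5=0, U6=0, U7=1, giving Y=1. Observed 0.
Test 1: faults giving observed 0 are {U1 stuck-at-1, U1 inverted output, U2 stuck-at-0, U2 inverted output, U3 stuck-at-0, U3 inverted output, U4 stuck-at-1, U4 inverted output, U5 stuck-at-1, U5 inverted output, U6 stuck-at-1, U6 inverted output, U7 stuck-at-0, U7 inverted output}.
Test 2 (A=0, B=0, C=1, D=1): fault-free U1=1, U2=1, U3=0, U4=0, U5=0, U6=0, U7=0 → 0; observed 0. Eliminates U1 inverted output, U2 stuck-at-0, U2 inverted output, U3 inverted output, U4 stuck-at-1, U4 inverted output, U5 stuck-at-1, U5 inverted output, U6 stuck-at-1, U6 inverted output, U7 inverted output.
Test 3 (A=0, B=1, C=1, D=1): fault-free U1=0, U2=0, U3=1, U4=1, U5=0, U6=1, U7=0 → 0; observed 0. Eliminates U1 stuck-at-1, U3 stuck-at-0.
Only U7 stuck-at-0 is consistent with every test.

U7 stuck-at-0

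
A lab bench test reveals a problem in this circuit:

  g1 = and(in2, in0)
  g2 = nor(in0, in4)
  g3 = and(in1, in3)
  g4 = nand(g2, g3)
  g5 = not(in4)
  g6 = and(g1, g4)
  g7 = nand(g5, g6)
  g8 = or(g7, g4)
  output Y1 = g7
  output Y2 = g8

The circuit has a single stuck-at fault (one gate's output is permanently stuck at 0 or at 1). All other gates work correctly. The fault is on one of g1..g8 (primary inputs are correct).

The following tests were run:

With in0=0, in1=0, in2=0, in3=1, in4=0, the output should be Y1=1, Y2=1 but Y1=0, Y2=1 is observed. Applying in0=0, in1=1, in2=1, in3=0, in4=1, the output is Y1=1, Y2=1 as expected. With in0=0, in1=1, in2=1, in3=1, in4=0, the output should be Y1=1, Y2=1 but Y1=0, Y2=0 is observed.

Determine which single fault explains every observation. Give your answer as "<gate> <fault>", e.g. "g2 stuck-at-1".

g6 stuck-at-1

Fault-free values for test 1 (in0=0, in1=0, in2=0, in3=1, in4=0): g1=0, g2=1, g3=0, g4=1, g5=1, g6=0, g7=1, g8=1, giving Y1=1, Y2=1. Observed Y1=0, Y2=1.
Test 1: faults giving observed Y1=0, Y2=1 are {g1 stuck-at-1, g6 stuck-at-1, g7 stuck-at-0}.
Test 2 (in0=0, in1=1, in2=1, in3=0, in4=1): fault-free g1=0, g2=0, g3=0, g4=1, g5=0, g6=0, g7=1, g8=1 → Y1=1, Y2=1; observed Y1=1, Y2=1. Eliminates g7 stuck-at-0.
Test 3 (in0=0, in1=1, in2=1, in3=1, in4=0): fault-free g1=0, g2=1, g3=1, g4=0, g5=1, g6=0, g7=1, g8=1 → Y1=1, Y2=1; observed Y1=0, Y2=0. Eliminates g1 stuck-at-1.
Only g6 stuck-at-1 is consistent with every test.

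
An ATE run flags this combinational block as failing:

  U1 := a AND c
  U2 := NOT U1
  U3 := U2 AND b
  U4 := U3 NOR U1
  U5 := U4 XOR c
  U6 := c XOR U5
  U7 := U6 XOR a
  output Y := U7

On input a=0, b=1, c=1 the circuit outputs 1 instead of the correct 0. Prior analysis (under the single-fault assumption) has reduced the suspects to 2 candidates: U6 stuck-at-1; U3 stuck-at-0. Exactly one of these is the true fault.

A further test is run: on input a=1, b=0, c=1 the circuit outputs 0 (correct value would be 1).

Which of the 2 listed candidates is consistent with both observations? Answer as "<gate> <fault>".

Evaluate each candidate on input a=1, b=0, c=1:
  U6 stuck-at-1: U1=1, U2=0, U3=0, U4=0, U5=1, U6=1 [stuck-at-1], U7=0 → 0 — matches
  U3 stuck-at-0: U1=1, U2=0, U3=0 [stuck-at-0], U4=0, U5=1, U6=0, U7=1 → 1 — eliminated
Only U6 stuck-at-1 reproduces the observed 0.

U6 stuck-at-1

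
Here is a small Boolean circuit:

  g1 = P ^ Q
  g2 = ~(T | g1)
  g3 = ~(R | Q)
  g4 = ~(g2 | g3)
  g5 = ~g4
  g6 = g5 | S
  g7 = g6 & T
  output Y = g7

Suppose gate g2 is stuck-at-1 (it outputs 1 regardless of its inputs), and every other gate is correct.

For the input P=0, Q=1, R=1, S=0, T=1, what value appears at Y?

Propagate with g2 forced: g1=1, g2=1 [stuck-at-1], g3=0, g4=0, g5=1, g6=1, g7=1.
So Y = 1. (Without the fault it would be 0.)

1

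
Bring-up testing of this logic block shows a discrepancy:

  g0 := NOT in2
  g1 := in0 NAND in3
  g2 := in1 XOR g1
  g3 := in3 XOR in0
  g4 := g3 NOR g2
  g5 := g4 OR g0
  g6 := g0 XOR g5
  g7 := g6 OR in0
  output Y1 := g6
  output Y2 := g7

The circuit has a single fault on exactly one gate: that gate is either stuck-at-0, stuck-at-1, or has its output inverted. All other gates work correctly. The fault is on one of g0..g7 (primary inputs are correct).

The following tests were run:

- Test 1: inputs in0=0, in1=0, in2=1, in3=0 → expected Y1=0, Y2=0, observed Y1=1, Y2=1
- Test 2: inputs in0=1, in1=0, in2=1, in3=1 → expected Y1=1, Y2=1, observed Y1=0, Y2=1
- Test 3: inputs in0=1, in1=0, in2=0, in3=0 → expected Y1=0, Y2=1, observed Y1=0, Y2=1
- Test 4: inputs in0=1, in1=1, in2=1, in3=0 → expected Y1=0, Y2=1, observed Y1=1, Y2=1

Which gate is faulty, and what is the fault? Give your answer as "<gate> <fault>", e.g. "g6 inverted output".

Fault-free values for test 1 (in0=0, in1=0, in2=1, in3=0): g0=0, g1=1, g2=1, g3=0, g4=0, g5=0, g6=0, g7=0, giving Y1=0, Y2=0. Observed Y1=1, Y2=1.
Test 1: faults giving observed Y1=1, Y2=1 are {g1 stuck-at-0, g1 inverted output, g2 stuck-at-0, g2 inverted output, g4 stuck-at-1, g4 inverted output, g5 stuck-at-1, g5 inverted output, g6 stuck-at-1, g6 inverted output}.
Test 2 (in0=1, in1=0, in2=1, in3=1): fault-free g0=0, g1=0, g2=0, g3=0, g4=1, g5=1, g6=1, g7=1 → Y1=1, Y2=1; observed Y1=0, Y2=1. Eliminates g1 stuck-at-0, g2 stuck-at-0, g4 stuck-at-1, g5 stuck-at-1, g6 stuck-at-1.
Test 3 (in0=1, in1=0, in2=0, in3=0): fault-free g0=1, g1=1, g2=1, g3=1, g4=0, g5=1, g6=0, g7=1 → Y1=0, Y2=1; observed Y1=0, Y2=1. Eliminates g5 inverted output, g6 inverted output.
Test 4 (in0=1, in1=1, in2=1, in3=0): fault-free g0=0, g1=1, g2=0, g3=1, g4=0, g5=0, g6=0, g7=1 → Y1=0, Y2=1; observed Y1=1, Y2=1. Eliminates g1 inverted output, g2 inverted output.
Only g4 inverted output is consistent with every test.

g4 inverted output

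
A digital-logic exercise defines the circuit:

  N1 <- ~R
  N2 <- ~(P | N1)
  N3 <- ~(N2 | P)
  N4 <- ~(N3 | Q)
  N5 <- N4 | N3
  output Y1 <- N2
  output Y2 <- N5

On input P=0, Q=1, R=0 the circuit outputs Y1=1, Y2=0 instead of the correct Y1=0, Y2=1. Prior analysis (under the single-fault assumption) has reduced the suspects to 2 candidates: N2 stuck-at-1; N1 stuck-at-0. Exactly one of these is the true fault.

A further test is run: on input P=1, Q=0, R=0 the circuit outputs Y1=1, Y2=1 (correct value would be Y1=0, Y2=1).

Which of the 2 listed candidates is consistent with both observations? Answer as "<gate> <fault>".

N2 stuck-at-1

Evaluate each candidate on input P=1, Q=0, R=0:
  N2 stuck-at-1: N1=1, N2=1 [stuck-at-1], N3=0, N4=1, N5=1 → Y1=1, Y2=1 — matches
  N1 stuck-at-0: N1=0 [stuck-at-0], N2=0, N3=0, N4=1, N5=1 → Y1=0, Y2=1 — eliminated
Only N2 stuck-at-1 reproduces the observed Y1=1, Y2=1.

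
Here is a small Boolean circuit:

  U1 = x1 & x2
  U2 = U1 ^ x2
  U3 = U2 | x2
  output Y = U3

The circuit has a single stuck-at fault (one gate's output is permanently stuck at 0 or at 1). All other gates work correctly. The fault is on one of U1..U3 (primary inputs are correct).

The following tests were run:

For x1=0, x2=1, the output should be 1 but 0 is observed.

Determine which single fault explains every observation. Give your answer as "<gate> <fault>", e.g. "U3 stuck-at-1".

U3 stuck-at-0

Fault-free values for test 1 (x1=0, x2=1): U1=0, U2=1, U3=1, giving Y=1. Observed 0.
Test 1: faults giving observed 0 are {U3 stuck-at-0}.
Only U3 stuck-at-0 is consistent with every test.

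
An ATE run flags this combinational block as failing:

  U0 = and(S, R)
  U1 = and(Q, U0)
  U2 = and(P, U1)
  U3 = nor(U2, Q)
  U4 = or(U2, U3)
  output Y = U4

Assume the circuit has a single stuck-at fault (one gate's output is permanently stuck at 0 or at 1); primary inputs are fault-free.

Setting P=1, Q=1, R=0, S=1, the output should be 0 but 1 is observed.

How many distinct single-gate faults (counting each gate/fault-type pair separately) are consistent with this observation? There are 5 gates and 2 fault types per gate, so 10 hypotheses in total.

Fault-free: U0=0, U1=0, U2=0, U3=0, U4=0 → 0. Observed 1.
  U0 stuck-at-0: output 0 ✗
  U0 stuck-at-1: output 1 ✓
  U1 stuck-at-0: output 0 ✗
  U1 stuck-at-1: output 1 ✓
  U2 stuck-at-0: output 0 ✗
  U2 stuck-at-1: output 1 ✓
  U3 stuck-at-0: output 0 ✗
  U3 stuck-at-1: output 1 ✓
  U4 stuck-at-0: output 0 ✗
  U4 stuck-at-1: output 1 ✓
Consistent faults: {U0 stuck-at-1, U1 stuck-at-1, U2 stuck-at-1, U3 stuck-at-1, U4 stuck-at-1} — 5 in all.

5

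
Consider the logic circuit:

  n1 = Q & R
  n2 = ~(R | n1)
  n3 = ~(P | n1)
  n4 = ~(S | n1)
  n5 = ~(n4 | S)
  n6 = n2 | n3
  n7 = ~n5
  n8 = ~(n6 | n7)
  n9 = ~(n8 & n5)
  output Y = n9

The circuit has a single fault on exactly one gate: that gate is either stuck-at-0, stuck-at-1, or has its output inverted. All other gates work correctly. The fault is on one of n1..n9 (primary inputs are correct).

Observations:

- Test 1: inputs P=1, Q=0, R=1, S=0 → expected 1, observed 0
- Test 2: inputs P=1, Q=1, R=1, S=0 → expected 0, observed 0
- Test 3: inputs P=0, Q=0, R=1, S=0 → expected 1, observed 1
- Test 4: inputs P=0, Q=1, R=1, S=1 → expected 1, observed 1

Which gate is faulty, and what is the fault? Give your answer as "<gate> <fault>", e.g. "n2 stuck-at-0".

n4 stuck-at-0

Fault-free values for test 1 (P=1, Q=0, R=1, S=0): n1=0, n2=0, n3=0, n4=1, n5=0, n6=0, n7=1, n8=0, n9=1, giving Y=1. Observed 0.
Test 1: faults giving observed 0 are {n1 stuck-at-1, n1 inverted output, n4 stuck-at-0, n4 inverted output, n5 stuck-at-1, n5 inverted output, n9 stuck-at-0, n9 inverted output}.
Test 2 (P=1, Q=1, R=1, S=0): fault-free n1=1, n2=0, n3=0, n4=0, n5=1, n6=0, n7=0, n8=1, n9=0 → 0; observed 0. Eliminates n1 inverted output, n4 inverted output, n5 inverted output, n9 inverted output.
Test 3 (P=0, Q=0, R=1, S=0): fault-free n1=0, n2=0, n3=1, n4=1, n5=0, n6=1, n7=1, n8=0, n9=1 → 1; observed 1. Eliminates n1 stuck-at-1, n9 stuck-at-0.
Test 4 (P=0, Q=1, R=1, S=1): fault-free n1=1, n2=0, n3=0, n4=0, n5=0, n6=0, n7=1, n8=0, n9=1 → 1; observed 1. Eliminates n5 stuck-at-1.
Only n4 stuck-at-0 is consistent with every test.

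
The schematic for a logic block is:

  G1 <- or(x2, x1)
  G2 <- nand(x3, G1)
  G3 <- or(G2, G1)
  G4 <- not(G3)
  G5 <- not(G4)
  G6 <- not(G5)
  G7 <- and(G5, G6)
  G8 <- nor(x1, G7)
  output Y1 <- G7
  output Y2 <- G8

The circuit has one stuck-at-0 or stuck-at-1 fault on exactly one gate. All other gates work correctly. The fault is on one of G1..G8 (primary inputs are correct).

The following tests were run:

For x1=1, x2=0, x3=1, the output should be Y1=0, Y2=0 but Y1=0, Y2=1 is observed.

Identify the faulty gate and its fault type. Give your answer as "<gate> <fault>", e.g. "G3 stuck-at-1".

G8 stuck-at-1

Fault-free values for test 1 (x1=1, x2=0, x3=1): G1=1, G2=0, G3=1, G4=0, G5=1, G6=0, G7=0, G8=0, giving Y1=0, Y2=0. Observed Y1=0, Y2=1.
Test 1: faults giving observed Y1=0, Y2=1 are {G8 stuck-at-1}.
Only G8 stuck-at-1 is consistent with every test.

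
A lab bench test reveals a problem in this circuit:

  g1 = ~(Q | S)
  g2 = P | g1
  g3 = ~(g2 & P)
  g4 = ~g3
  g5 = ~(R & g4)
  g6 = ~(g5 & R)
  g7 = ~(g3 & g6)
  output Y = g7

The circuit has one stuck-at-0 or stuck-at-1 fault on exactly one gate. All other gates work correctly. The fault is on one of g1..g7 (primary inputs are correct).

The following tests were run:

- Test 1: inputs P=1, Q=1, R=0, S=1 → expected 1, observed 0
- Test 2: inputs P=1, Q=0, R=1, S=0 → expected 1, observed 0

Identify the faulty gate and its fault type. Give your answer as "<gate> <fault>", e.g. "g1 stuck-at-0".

Fault-free values for test 1 (P=1, Q=1, R=0, S=1): g1=0, g2=1, g3=0, g4=1, g5=1, g6=1, g7=1, giving Y=1. Observed 0.
Test 1: faults giving observed 0 are {g2 stuck-at-0, g3 stuck-at-1, g7 stuck-at-0}.
Test 2 (P=1, Q=0, R=1, S=0): fault-free g1=1, g2=1, g3=0, g4=1, g5=0, g6=1, g7=1 → 1; observed 0. Eliminates g2 stuck-at-0, g3 stuck-at-1.
Only g7 stuck-at-0 is consistent with every test.

g7 stuck-at-0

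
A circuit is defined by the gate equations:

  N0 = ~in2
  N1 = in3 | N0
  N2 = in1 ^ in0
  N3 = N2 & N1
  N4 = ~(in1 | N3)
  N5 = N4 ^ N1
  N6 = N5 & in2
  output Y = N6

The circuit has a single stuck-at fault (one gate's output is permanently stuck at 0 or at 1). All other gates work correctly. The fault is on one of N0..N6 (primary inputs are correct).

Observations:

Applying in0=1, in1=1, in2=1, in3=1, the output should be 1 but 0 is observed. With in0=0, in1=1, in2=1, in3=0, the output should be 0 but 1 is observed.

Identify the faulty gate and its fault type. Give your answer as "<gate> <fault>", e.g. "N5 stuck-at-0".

Fault-free values for test 1 (in0=1, in1=1, in2=1, in3=1): N0=0, N1=1, N2=0, N3=0, N4=0, N5=1, N6=1, giving Y=1. Observed 0.
Test 1: faults giving observed 0 are {N1 stuck-at-0, N4 stuck-at-1, N5 stuck-at-0, N6 stuck-at-0}.
Test 2 (in0=0, in1=1, in2=1, in3=0): fault-free N0=0, N1=0, N2=1, N3=0, N4=0, N5=0, N6=0 → 0; observed 1. Eliminates N1 stuck-at-0, N5 stuck-at-0, N6 stuck-at-0.
Only N4 stuck-at-1 is consistent with every test.

N4 stuck-at-1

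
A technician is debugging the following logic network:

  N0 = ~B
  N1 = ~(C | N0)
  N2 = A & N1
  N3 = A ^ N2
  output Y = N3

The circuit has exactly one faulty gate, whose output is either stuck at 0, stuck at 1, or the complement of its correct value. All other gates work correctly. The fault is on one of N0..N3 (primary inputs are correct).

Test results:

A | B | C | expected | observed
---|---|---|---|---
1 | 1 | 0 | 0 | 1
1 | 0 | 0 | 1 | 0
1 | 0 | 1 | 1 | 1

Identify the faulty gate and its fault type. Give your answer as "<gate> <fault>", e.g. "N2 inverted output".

Fault-free values for test 1 (A=1, B=1, C=0): N0=0, N1=1, N2=1, N3=0, giving Y=0. Observed 1.
Test 1: faults giving observed 1 are {N0 stuck-at-1, N0 inverted output, N1 stuck-at-0, N1 inverted output, N2 stuck-at-0, N2 inverted output, N3 stuck-at-1, N3 inverted output}.
Test 2 (A=1, B=0, C=0): fault-free N0=1, N1=0, N2=0, N3=1 → 1; observed 0. Eliminates N0 stuck-at-1, N1 stuck-at-0, N2 stuck-at-0, N3 stuck-at-1.
Test 3 (A=1, B=0, C=1): fault-free N0=1, N1=0, N2=0, N3=1 → 1; observed 1. Eliminates N1 inverted output, N2 inverted output, N3 inverted output.
Only N0 inverted output is consistent with every test.

N0 inverted output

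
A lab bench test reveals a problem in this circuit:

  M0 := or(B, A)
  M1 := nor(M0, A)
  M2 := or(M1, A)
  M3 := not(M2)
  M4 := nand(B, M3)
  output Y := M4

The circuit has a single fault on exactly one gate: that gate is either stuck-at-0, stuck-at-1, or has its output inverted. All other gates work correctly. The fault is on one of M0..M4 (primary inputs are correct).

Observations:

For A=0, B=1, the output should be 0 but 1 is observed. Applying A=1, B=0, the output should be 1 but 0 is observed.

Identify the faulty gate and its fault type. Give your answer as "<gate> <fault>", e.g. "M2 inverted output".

M4 inverted output

Fault-free values for test 1 (A=0, B=1): M0=1, M1=0, M2=0, M3=1, M4=0, giving Y=0. Observed 1.
Test 1: faults giving observed 1 are {M0 stuck-at-0, M0 inverted output, M1 stuck-at-1, M1 inverted output, M2 stuck-at-1, M2 inverted output, M3 stuck-at-0, M3 inverted output, M4 stuck-at-1, M4 inverted output}.
Test 2 (A=1, B=0): fault-free M0=1, M1=0, M2=1, M3=0, M4=1 → 1; observed 0. Eliminates M0 stuck-at-0, M0 inverted output, M1 stuck-at-1, M1 inverted output, M2 stuck-at-1, M2 inverted output, M3 stuck-at-0, M3 inverted output, M4 stuck-at-1.
Only M4 inverted output is consistent with every test.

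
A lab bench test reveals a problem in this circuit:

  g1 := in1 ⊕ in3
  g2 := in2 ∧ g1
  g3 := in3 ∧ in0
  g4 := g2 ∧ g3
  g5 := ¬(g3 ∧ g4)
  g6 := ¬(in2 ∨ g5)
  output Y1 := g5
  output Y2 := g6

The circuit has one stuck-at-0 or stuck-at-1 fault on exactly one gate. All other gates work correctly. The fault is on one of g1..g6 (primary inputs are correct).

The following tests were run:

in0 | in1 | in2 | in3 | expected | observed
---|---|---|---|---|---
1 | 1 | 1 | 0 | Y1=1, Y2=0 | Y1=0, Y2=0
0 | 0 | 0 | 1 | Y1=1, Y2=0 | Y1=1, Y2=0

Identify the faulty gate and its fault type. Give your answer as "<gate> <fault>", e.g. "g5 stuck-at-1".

Fault-free values for test 1 (in0=1, in1=1, in2=1, in3=0): g1=1, g2=1, g3=0, g4=0, g5=1, g6=0, giving Y1=1, Y2=0. Observed Y1=0, Y2=0.
Test 1: faults giving observed Y1=0, Y2=0 are {g3 stuck-at-1, g5 stuck-at-0}.
Test 2 (in0=0, in1=0, in2=0, in3=1): fault-free g1=1, g2=0, g3=0, g4=0, g5=1, g6=0 → Y1=1, Y2=0; observed Y1=1, Y2=0. Eliminates g5 stuck-at-0.
Only g3 stuck-at-1 is consistent with every test.

g3 stuck-at-1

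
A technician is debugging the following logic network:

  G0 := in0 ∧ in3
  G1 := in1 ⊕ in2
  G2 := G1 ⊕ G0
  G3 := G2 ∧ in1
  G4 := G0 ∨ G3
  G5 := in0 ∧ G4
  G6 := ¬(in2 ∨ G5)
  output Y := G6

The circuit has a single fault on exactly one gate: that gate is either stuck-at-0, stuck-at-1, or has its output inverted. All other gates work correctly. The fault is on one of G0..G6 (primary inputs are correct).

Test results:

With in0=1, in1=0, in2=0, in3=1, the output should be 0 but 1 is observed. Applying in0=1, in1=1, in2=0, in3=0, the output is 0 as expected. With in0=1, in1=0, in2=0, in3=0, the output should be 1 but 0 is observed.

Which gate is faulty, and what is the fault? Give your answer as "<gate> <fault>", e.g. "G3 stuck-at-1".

G0 inverted output

Fault-free values for test 1 (in0=1, in1=0, in2=0, in3=1): G0=1, G1=0, G2=1, G3=0, G4=1, G5=1, G6=0, giving Y=0. Observed 1.
Test 1: faults giving observed 1 are {G0 stuck-at-0, G0 inverted output, G4 stuck-at-0, G4 inverted output, G5 stuck-at-0, G5 inverted output, G6 stuck-at-1, G6 inverted output}.
Test 2 (in0=1, in1=1, in2=0, in3=0): fault-free G0=0, G1=1, G2=1, G3=1, G4=1, G5=1, G6=0 → 0; observed 0. Eliminates G4 stuck-at-0, G4 inverted output, G5 stuck-at-0, G5 inverted output, G6 stuck-at-1, G6 inverted output.
Test 3 (in0=1, in1=0, in2=0, in3=0): fault-free G0=0, G1=0, G2=0, G3=0, G4=0, G5=0, G6=1 → 1; observed 0. Eliminates G0 stuck-at-0.
Only G0 inverted output is consistent with every test.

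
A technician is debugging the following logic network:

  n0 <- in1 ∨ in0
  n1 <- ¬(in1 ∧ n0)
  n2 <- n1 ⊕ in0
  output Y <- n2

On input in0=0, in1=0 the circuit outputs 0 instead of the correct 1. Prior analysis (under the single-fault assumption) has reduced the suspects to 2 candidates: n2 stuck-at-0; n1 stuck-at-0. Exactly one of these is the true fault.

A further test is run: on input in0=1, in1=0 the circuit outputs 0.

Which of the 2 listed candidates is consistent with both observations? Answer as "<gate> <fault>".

Evaluate each candidate on input in0=1, in1=0:
  n2 stuck-at-0: n0=1, n1=1, n2=0 [stuck-at-0] → 0 — matches
  n1 stuck-at-0: n0=1, n1=0 [stuck-at-0], n2=1 → 1 — eliminated
Only n2 stuck-at-0 reproduces the observed 0.

n2 stuck-at-0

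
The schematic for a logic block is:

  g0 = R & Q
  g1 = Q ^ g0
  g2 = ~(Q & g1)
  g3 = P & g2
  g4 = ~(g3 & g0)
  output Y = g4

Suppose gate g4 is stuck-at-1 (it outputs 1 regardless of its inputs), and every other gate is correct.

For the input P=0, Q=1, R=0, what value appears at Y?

1

Propagate with g4 forced: g0=0, g1=1, g2=0, g3=0, g4=1 [stuck-at-1].
So Y = 1. (Same as the fault-free value — the fault is masked on this input.)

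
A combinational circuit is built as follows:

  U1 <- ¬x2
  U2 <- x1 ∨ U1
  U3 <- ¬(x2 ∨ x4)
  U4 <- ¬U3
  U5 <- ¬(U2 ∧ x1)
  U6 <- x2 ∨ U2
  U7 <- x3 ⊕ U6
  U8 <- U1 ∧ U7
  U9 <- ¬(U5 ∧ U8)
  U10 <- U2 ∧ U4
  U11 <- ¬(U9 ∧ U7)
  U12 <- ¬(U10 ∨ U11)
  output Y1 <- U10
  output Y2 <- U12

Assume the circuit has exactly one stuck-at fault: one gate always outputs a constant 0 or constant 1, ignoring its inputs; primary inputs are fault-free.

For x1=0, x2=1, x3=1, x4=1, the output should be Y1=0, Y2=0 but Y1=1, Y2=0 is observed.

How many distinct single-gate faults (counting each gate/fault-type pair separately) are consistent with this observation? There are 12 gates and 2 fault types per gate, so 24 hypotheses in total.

Fault-free: U1=0, U2=0, U3=0, U4=1, U5=1, U6=1, U7=0, U8=0, U9=1, U10=0, U11=1, U12=0 → Y1=0, Y2=0. Observed Y1=1, Y2=0.
  U1: stuck-at-1 ✓; others ✗
  U2: stuck-at-1 ✓; others ✗
  U3: none of the 2 fault types match ✗
  U4: none of the 2 fault types match ✗
  U5: none of the 2 fault types match ✗
  U6: none of the 2 fault types match ✗
  U7: none of the 2 fault types match ✗
  U8: none of the 2 fault types match ✗
  U9: none of the 2 fault types match ✗
  U10: stuck-at-1 ✓; others ✗
  U11: none of the 2 fault types match ✗
  U12: none of the 2 fault types match ✗
Consistent faults: {U1 stuck-at-1, U2 stuck-at-1, U10 stuck-at-1} — 3 in all.

3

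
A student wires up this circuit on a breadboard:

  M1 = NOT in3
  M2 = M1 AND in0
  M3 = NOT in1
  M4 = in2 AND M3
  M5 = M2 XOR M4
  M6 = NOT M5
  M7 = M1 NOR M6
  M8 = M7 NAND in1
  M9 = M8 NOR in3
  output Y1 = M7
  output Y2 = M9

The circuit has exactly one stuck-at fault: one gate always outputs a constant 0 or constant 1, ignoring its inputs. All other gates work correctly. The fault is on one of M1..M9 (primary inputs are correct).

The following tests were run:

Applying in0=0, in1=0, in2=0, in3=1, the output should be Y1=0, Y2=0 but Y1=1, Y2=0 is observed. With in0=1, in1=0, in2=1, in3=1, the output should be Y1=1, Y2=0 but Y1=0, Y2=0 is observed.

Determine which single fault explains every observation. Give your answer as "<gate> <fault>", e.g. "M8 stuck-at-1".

Fault-free values for test 1 (in0=0, in1=0, in2=0, in3=1): M1=0, M2=0, M3=1, M4=0, M5=0, M6=1, M7=0, M8=1, M9=0, giving Y1=0, Y2=0. Observed Y1=1, Y2=0.
Test 1: faults giving observed Y1=1, Y2=0 are {M2 stuck-at-1, M4 stuck-at-1, M5 stuck-at-1, M6 stuck-at-0, M7 stuck-at-1}.
Test 2 (in0=1, in1=0, in2=1, in3=1): fault-free M1=0, M2=0, M3=1, M4=1, M5=1, M6=0, M7=1, M8=1, M9=0 → Y1=1, Y2=0; observed Y1=0, Y2=0. Eliminates M4 stuck-at-1, M5 stuck-at-1, M6 stuck-at-0, M7 stuck-at-1.
Only M2 stuck-at-1 is consistent with every test.

M2 stuck-at-1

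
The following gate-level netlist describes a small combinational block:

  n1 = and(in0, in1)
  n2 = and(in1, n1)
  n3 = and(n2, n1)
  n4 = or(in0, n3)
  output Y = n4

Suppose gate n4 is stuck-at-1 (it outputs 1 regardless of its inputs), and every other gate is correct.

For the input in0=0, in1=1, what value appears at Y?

Propagate with n4 forced: n1=0, n2=0, n3=0, n4=1 [stuck-at-1].
So Y = 1. (Without the fault it would be 0.)

1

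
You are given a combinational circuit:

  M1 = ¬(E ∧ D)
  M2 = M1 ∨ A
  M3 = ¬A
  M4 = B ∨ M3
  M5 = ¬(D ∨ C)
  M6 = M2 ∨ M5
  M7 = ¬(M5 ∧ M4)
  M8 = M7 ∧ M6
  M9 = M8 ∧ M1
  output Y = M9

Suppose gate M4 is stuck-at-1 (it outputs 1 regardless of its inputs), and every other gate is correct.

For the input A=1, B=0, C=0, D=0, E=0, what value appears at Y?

Propagate with M4 forced: M1=1, M2=1, M3=0, M4=1 [stuck-at-1], M5=1, M6=1, M7=0, M8=0, M9=0.
So Y = 0. (Without the fault it would be 1.)

0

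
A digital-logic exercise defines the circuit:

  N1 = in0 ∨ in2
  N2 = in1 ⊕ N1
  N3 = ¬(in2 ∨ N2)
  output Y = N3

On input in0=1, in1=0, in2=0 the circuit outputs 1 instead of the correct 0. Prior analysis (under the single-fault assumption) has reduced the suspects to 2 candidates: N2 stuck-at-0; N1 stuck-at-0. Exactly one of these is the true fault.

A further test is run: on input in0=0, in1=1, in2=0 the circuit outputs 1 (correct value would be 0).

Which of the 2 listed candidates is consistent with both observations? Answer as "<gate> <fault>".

Evaluate each candidate on input in0=0, in1=1, in2=0:
  N2 stuck-at-0: N1=0, N2=0 [stuck-at-0], N3=1 → 1 — matches
  N1 stuck-at-0: N1=0 [stuck-at-0], N2=1, N3=0 → 0 — eliminated
Only N2 stuck-at-0 reproduces the observed 1.

N2 stuck-at-0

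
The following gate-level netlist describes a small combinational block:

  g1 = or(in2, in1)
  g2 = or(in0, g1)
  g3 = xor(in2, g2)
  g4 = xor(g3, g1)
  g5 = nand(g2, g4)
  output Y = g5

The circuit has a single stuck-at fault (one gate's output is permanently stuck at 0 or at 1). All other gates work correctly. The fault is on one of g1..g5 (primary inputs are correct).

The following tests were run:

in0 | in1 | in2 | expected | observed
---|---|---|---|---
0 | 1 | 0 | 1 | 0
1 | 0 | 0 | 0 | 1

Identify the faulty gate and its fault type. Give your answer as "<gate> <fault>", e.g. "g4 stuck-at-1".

g3 stuck-at-0

Fault-free values for test 1 (in0=0, in1=1, in2=0): g1=1, g2=1, g3=1, g4=0, g5=1, giving Y=1. Observed 0.
Test 1: faults giving observed 0 are {g3 stuck-at-0, g4 stuck-at-1, g5 stuck-at-0}.
Test 2 (in0=1, in1=0, in2=0): fault-free g1=0, g2=1, g3=1, g4=1, g5=0 → 0; observed 1. Eliminates g4 stuck-at-1, g5 stuck-at-0.
Only g3 stuck-at-0 is consistent with every test.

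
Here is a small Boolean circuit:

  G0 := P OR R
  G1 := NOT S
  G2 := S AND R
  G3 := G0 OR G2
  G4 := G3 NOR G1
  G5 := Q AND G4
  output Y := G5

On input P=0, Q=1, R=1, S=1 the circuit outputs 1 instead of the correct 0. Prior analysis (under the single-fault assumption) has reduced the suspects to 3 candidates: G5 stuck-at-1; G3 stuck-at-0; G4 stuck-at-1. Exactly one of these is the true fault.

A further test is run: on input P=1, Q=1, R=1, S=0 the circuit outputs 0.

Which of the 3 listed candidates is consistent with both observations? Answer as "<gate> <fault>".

Evaluate each candidate on input P=1, Q=1, R=1, S=0:
  G5 stuck-at-1: G0=1, G1=1, G2=0, G3=1, G4=0, G5=1 [stuck-at-1] → 1 — eliminated
  G3 stuck-at-0: G0=1, G1=1, G2=0, G3=0 [stuck-at-0], G4=0, G5=0 → 0 — matches
  G4 stuck-at-1: G0=1, G1=1, G2=0, G3=1, G4=1 [stuck-at-1], G5=1 → 1 — eliminated
Only G3 stuck-at-0 reproduces the observed 0.

G3 stuck-at-0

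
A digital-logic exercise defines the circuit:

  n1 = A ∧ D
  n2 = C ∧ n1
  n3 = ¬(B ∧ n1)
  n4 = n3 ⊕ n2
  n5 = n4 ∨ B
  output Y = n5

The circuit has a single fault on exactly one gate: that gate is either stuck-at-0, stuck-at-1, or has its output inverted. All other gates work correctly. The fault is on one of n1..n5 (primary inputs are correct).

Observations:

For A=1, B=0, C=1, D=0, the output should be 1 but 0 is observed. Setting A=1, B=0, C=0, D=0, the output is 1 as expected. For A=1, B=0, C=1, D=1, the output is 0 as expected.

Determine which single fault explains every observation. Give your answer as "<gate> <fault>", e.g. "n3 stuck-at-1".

n1 stuck-at-1

Fault-free values for test 1 (A=1, B=0, C=1, D=0): n1=0, n2=0, n3=1, n4=1, n5=1, giving Y=1. Observed 0.
Test 1: faults giving observed 0 are {n1 stuck-at-1, n1 inverted output, n2 stuck-at-1, n2 inverted output, n3 stuck-at-0, n3 inverted output, n4 stuck-at-0, n4 inverted output, n5 stuck-at-0, n5 inverted output}.
Test 2 (A=1, B=0, C=0, D=0): fault-free n1=0, n2=0, n3=1, n4=1, n5=1 → 1; observed 1. Eliminates n2 stuck-at-1, n2 inverted output, n3 stuck-at-0, n3 inverted output, n4 stuck-at-0, n4 inverted output, n5 stuck-at-0, n5 inverted output.
Test 3 (A=1, B=0, C=1, D=1): fault-free n1=1, n2=1, n3=1, n4=0, n5=0 → 0; observed 0. Eliminates n1 inverted output.
Only n1 stuck-at-1 is consistent with every test.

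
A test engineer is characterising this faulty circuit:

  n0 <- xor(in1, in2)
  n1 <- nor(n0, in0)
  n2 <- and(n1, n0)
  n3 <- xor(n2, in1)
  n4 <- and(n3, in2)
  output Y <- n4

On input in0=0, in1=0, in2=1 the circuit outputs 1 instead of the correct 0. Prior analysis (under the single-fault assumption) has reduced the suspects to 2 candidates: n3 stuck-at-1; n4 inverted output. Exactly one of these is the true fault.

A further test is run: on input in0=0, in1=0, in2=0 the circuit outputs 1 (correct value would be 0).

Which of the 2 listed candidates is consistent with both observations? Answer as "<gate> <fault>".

Evaluate each candidate on input in0=0, in1=0, in2=0:
  n3 stuck-at-1: n0=0, n1=1, n2=0, n3=1 [stuck-at-1], n4=0 → 0 — eliminated
  n4 inverted output: n0=0, n1=1, n2=0, n3=0, n4=1 [inverted output] → 1 — matches
Only n4 inverted output reproduces the observed 1.

n4 inverted output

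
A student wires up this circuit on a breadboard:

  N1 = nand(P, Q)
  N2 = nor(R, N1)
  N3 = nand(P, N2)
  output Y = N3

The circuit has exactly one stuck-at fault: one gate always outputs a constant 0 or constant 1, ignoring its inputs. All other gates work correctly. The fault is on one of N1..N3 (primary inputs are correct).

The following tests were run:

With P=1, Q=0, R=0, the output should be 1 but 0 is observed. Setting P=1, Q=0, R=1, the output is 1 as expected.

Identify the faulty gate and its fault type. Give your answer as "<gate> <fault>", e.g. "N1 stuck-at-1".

N1 stuck-at-0

Fault-free values for test 1 (P=1, Q=0, R=0): N1=1, N2=0, N3=1, giving Y=1. Observed 0.
Test 1: faults giving observed 0 are {N1 stuck-at-0, N2 stuck-at-1, N3 stuck-at-0}.
Test 2 (P=1, Q=0, R=1): fault-free N1=1, N2=0, N3=1 → 1; observed 1. Eliminates N2 stuck-at-1, N3 stuck-at-0.
Only N1 stuck-at-0 is consistent with every test.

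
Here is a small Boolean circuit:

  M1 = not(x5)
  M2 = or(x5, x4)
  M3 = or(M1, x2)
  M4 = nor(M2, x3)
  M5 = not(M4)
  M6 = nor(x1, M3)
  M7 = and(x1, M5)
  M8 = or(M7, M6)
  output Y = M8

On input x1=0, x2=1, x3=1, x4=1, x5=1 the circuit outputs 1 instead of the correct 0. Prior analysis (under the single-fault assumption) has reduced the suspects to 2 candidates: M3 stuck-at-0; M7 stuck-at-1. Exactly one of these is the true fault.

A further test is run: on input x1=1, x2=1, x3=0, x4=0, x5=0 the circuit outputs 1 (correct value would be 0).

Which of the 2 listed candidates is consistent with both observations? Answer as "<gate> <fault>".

Evaluate each candidate on input x1=1, x2=1, x3=0, x4=0, x5=0:
  M3 stuck-at-0: M1=1, M2=0, M3=0 [stuck-at-0], M4=1, M5=0, M6=0, M7=0, M8=0 → 0 — eliminated
  M7 stuck-at-1: M1=1, M2=0, M3=1, M4=1, M5=0, M6=0, M7=1 [stuck-at-1], M8=1 → 1 — matches
Only M7 stuck-at-1 reproduces the observed 1.

M7 stuck-at-1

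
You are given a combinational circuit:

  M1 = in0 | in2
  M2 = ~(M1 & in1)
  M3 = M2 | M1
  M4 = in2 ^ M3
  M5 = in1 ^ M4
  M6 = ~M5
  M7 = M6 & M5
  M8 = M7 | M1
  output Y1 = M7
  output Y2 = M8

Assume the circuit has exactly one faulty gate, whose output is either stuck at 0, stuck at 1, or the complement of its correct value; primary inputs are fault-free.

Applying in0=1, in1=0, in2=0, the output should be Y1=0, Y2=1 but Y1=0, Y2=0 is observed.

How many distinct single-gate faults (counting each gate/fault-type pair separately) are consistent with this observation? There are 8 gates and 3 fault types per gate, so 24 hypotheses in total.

Fault-free: M1=1, M2=1, M3=1, M4=1, M5=1, M6=0, M7=0, M8=1 → Y1=0, Y2=1. Observed Y1=0, Y2=0.
  M1: stuck-at-0, inverted output ✓; others ✗
  M2: none of the 3 fault types match ✗
  M3: none of the 3 fault types match ✗
  M4: none of the 3 fault types match ✗
  M5: none of the 3 fault types match ✗
  M6: none of the 3 fault types match ✗
  M7: none of the 3 fault types match ✗
  M8: stuck-at-0, inverted output ✓; others ✗
Consistent faults: {M1 stuck-at-0, M1 inverted output, M8 stuck-at-0, M8 inverted output} — 4 in all.

4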